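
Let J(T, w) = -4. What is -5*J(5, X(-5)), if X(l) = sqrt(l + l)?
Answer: 20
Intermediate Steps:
X(l) = sqrt(2)*sqrt(l) (X(l) = sqrt(2*l) = sqrt(2)*sqrt(l))
-5*J(5, X(-5)) = -5*(-4) = 20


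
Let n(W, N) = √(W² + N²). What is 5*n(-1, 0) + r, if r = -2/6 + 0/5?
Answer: 14/3 ≈ 4.6667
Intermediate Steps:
n(W, N) = √(N² + W²)
r = -⅓ (r = -2*⅙ + 0*(⅕) = -⅓ + 0 = -⅓ ≈ -0.33333)
5*n(-1, 0) + r = 5*√(0² + (-1)²) - ⅓ = 5*√(0 + 1) - ⅓ = 5*√1 - ⅓ = 5*1 - ⅓ = 5 - ⅓ = 14/3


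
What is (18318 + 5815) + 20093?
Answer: 44226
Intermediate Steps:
(18318 + 5815) + 20093 = 24133 + 20093 = 44226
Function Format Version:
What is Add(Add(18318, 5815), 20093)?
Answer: 44226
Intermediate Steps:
Add(Add(18318, 5815), 20093) = Add(24133, 20093) = 44226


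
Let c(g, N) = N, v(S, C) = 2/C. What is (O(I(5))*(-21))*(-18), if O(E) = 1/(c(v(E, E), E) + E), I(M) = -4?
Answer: -189/4 ≈ -47.250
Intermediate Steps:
O(E) = 1/(2*E) (O(E) = 1/(E + E) = 1/(2*E))
(O(I(5))*(-21))*(-18) = (((½)/(-4))*(-21))*(-18) = (((½)*(-¼))*(-21))*(-18) = -⅛*(-21)*(-18) = (21/8)*(-18) = -189/4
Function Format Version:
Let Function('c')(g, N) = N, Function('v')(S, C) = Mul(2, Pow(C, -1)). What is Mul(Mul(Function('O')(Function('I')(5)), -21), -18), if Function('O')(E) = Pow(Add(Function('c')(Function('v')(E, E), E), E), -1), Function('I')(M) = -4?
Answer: Rational(-189, 4) ≈ -47.250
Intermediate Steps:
Function('O')(E) = Mul(Rational(1, 2), Pow(E, -1)) (Function('O')(E) = Pow(Add(E, E), -1) = Pow(Mul(2, E), -1) = Mul(Rational(1, 2), Pow(E, -1)))
Mul(Mul(Function('O')(Function('I')(5)), -21), -18) = Mul(Mul(Mul(Rational(1, 2), Pow(-4, -1)), -21), -18) = Mul(Mul(Mul(Rational(1, 2), Rational(-1, 4)), -21), -18) = Mul(Mul(Rational(-1, 8), -21), -18) = Mul(Rational(21, 8), -18) = Rational(-189, 4)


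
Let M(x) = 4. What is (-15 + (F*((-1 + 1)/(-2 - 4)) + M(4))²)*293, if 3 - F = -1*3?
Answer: 293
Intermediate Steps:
F = 6 (F = 3 - (-1)*3 = 3 - 1*(-3) = 3 + 3 = 6)
(-15 + (F*((-1 + 1)/(-2 - 4)) + M(4))²)*293 = (-15 + (6*((-1 + 1)/(-2 - 4)) + 4)²)*293 = (-15 + (6*(0/(-6)) + 4)²)*293 = (-15 + (6*(0*(-⅙)) + 4)²)*293 = (-15 + (6*0 + 4)²)*293 = (-15 + (0 + 4)²)*293 = (-15 + 4²)*293 = (-15 + 16)*293 = 1*293 = 293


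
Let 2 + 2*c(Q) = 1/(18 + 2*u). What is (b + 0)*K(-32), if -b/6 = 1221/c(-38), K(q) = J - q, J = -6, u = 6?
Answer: 11428560/59 ≈ 1.9370e+5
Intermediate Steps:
c(Q) = -59/60 (c(Q) = -1 + 1/(2*(18 + 2*6)) = -1 + 1/(2*(18 + 12)) = -1 + (½)/30 = -1 + (½)*(1/30) = -1 + 1/60 = -59/60)
K(q) = -6 - q
b = 439560/59 (b = -7326/(-59/60) = -7326*(-60)/59 = -6*(-73260/59) = 439560/59 ≈ 7450.2)
(b + 0)*K(-32) = (439560/59 + 0)*(-6 - 1*(-32)) = 439560*(-6 + 32)/59 = (439560/59)*26 = 11428560/59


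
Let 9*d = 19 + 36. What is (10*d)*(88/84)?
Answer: 12100/189 ≈ 64.021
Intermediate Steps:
d = 55/9 (d = (19 + 36)/9 = (1/9)*55 = 55/9 ≈ 6.1111)
(10*d)*(88/84) = (10*(55/9))*(88/84) = 550*(88*(1/84))/9 = (550/9)*(22/21) = 12100/189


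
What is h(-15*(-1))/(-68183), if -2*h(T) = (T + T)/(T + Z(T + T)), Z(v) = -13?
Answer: 15/136366 ≈ 0.00011000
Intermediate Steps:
h(T) = -T/(-13 + T) (h(T) = -(T + T)/(2*(T - 13)) = -2*T/(2*(-13 + T)) = -T/(-13 + T))
h(-15*(-1))/(-68183) = -(-15*(-1))/(-13 - 15*(-1))/(-68183) = -1*15/(-13 + 15)*(-1/68183) = -1*15/2*(-1/68183) = -1*15*1/2*(-1/68183) = -15/2*(-1/68183) = 15/136366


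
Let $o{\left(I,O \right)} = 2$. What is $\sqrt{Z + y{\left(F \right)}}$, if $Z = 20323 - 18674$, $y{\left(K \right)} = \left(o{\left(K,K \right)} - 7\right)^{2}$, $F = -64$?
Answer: $3 \sqrt{186} \approx 40.915$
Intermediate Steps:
$y{\left(K \right)} = 25$ ($y{\left(K \right)} = \left(2 - 7\right)^{2} = \left(-5\right)^{2} = 25$)
$Z = 1649$
$\sqrt{Z + y{\left(F \right)}} = \sqrt{1649 + 25} = \sqrt{1674} = 3 \sqrt{186}$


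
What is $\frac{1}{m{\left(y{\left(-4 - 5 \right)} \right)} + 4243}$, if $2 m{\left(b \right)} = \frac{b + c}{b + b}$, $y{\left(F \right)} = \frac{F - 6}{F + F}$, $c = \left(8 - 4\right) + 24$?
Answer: $\frac{20}{85033} \approx 0.0002352$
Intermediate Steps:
$c = 28$ ($c = 4 + 24 = 28$)
$y{\left(F \right)} = \frac{-6 + F}{2 F}$
$m{\left(b \right)} = \frac{28 + b}{4 b}$ ($m{\left(b \right)} = \frac{\left(b + 28\right) \frac{1}{b + b}}{2} = \frac{\left(28 + b\right) \frac{1}{2 b}}{2} = \frac{\frac{1}{2} \frac{1}{b} \left(28 + b\right)}{2} = \frac{28 + b}{4 b}$)
$\frac{1}{m{\left(y{\left(-4 - 5 \right)} \right)} + 4243} = \frac{1}{\frac{28 + \frac{-6 - 9}{2 \left(-4 - 5\right)}}{4 \frac{-6 - 9}{2 \left(-4 - 5\right)}} + 4243} = \frac{1}{\frac{28 + \frac{-6 - 9}{2 \left(-9\right)}}{4 \frac{-6 - 9}{2 \left(-9\right)}} + 4243} = \frac{1}{\frac{28 + \frac{1}{2} \left(- \frac{1}{9}\right) \left(-15\right)}{4 \cdot \frac{1}{2} \left(- \frac{1}{9}\right) \left(-15\right)} + 4243} = \frac{1}{\frac{28 + \frac{5}{6}}{4 \cdot \frac{5}{6}} + 4243} = \frac{1}{\frac{1}{4} \cdot \frac{6}{5} \cdot \frac{173}{6} + 4243} = \frac{1}{\frac{173}{20} + 4243} = \frac{1}{\frac{85033}{20}} = \frac{20}{85033}$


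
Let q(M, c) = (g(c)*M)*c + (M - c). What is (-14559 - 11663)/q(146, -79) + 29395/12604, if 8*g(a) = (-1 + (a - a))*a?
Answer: 14687709087/5730950572 ≈ 2.5629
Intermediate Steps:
g(a) = -a/8 (g(a) = ((-1 + (a - a))*a)/8 = ((-1 + 0)*a)/8 = (-a)/8 = -a/8)
q(M, c) = M - c - M*c²/8 (q(M, c) = ((-c/8)*M)*c + (M - c) = (-M*c/8)*c + (M - c) = -M*c²/8 + (M - c) = M - c - M*c²/8)
(-14559 - 11663)/q(146, -79) + 29395/12604 = (-14559 - 11663)/(146 - 1*(-79) - ⅛*146*(-79)²) + 29395/12604 = -26222/(146 + 79 - ⅛*146*6241) + 29395*(1/12604) = -26222/(146 + 79 - 455593/4) + 29395/12604 = -26222/(-454693/4) + 29395/12604 = -26222*(-4/454693) + 29395/12604 = 104888/454693 + 29395/12604 = 14687709087/5730950572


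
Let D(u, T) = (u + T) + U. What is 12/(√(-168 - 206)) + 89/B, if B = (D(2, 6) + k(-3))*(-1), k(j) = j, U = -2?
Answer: -89/3 - 6*I*√374/187 ≈ -29.667 - 0.62051*I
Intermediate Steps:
D(u, T) = -2 + T + u (D(u, T) = (u + T) - 2 = (T + u) - 2 = -2 + T + u)
B = -3 (B = ((-2 + 6 + 2) - 3)*(-1) = (6 - 3)*(-1) = 3*(-1) = -3)
12/(√(-168 - 206)) + 89/B = 12/(√(-168 - 206)) + 89/(-3) = 12/(√(-374)) + 89*(-⅓) = 12/((I*√374)) - 89/3 = 12*(-I*√374/374) - 89/3 = -6*I*√374/187 - 89/3 = -89/3 - 6*I*√374/187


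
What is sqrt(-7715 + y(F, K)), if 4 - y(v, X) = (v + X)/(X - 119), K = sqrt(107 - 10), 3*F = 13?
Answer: sqrt(-8258442 + 69408*sqrt(97))/(3*sqrt(119 - sqrt(97))) ≈ 87.812*I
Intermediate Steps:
F = 13/3 (F = (1/3)*13 = 13/3 ≈ 4.3333)
K = sqrt(97) ≈ 9.8489
y(v, X) = 4 - (X + v)/(-119 + X) (y(v, X) = 4 - (v + X)/(X - 119) = 4 - (X + v)/(-119 + X))
sqrt(-7715 + y(F, K)) = sqrt(-7715 + (-476 - 1*13/3 + 3*sqrt(97))/(-119 + sqrt(97))) = sqrt(-7715 + (-476 - 13/3 + 3*sqrt(97))/(-119 + sqrt(97))) = sqrt(-7715 + (-1441/3 + 3*sqrt(97))/(-119 + sqrt(97)))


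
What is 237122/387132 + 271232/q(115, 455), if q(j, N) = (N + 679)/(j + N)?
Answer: 1662548424223/12194658 ≈ 1.3633e+5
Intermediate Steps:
q(j, N) = (679 + N)/(N + j)
237122/387132 + 271232/q(115, 455) = 237122/387132 + 271232/(((679 + 455)/(455 + 115))) = 237122*(1/387132) + 271232/((1134/570)) = 118561/193566 + 271232/(((1/570)*1134)) = 118561/193566 + 271232/(189/95) = 118561/193566 + 271232*(95/189) = 118561/193566 + 25767040/189 = 1662548424223/12194658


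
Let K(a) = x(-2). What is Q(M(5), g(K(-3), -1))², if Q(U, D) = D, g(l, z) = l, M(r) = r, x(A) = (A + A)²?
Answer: 256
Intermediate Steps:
x(A) = 4*A² (x(A) = (2*A)² = 4*A²)
K(a) = 16 (K(a) = 4*(-2)² = 4*4 = 16)
Q(M(5), g(K(-3), -1))² = 16² = 256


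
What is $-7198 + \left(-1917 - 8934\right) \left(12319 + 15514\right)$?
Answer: $-302023081$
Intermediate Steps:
$-7198 + \left(-1917 - 8934\right) \left(12319 + 15514\right) = -7198 - 302015883 = -302023081$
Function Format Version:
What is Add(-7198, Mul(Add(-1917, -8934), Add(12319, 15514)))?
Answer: -302023081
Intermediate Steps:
Add(-7198, Mul(Add(-1917, -8934), Add(12319, 15514))) = Add(-7198, Mul(-10851, 27833)) = Add(-7198, -302015883) = -302023081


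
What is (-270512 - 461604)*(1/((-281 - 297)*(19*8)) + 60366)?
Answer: -970697100928555/21964 ≈ -4.4195e+10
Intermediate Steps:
(-270512 - 461604)*(1/((-281 - 297)*(19*8)) + 60366) = -732116*(1/(-578*152) + 60366) = -732116*(1/(-87856) + 60366) = -732116*(-1/87856 + 60366) = -732116*5303515295/87856 = -970697100928555/21964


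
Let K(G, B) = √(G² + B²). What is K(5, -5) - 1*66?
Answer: -66 + 5*√2 ≈ -58.929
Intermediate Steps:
K(G, B) = √(B² + G²)
K(5, -5) - 1*66 = √((-5)² + 5²) - 1*66 = √(25 + 25) - 66 = √50 - 66 = 5*√2 - 66 = -66 + 5*√2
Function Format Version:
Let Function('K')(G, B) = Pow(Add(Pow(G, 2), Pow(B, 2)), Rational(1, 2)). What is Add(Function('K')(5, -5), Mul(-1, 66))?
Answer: Add(-66, Mul(5, Pow(2, Rational(1, 2)))) ≈ -58.929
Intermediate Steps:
Function('K')(G, B) = Pow(Add(Pow(B, 2), Pow(G, 2)), Rational(1, 2))
Add(Function('K')(5, -5), Mul(-1, 66)) = Add(Pow(Add(Pow(-5, 2), Pow(5, 2)), Rational(1, 2)), Mul(-1, 66)) = Add(Pow(Add(25, 25), Rational(1, 2)), -66) = Add(Pow(50, Rational(1, 2)), -66) = Add(Mul(5, Pow(2, Rational(1, 2))), -66) = Add(-66, Mul(5, Pow(2, Rational(1, 2))))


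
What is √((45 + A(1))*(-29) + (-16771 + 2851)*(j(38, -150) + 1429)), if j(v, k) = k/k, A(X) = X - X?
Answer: I*√19906905 ≈ 4461.7*I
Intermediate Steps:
A(X) = 0
j(v, k) = 1
√((45 + A(1))*(-29) + (-16771 + 2851)*(j(38, -150) + 1429)) = √((45 + 0)*(-29) + (-16771 + 2851)*(1 + 1429)) = √(45*(-29) - 13920*1430) = √(-1305 - 19905600) = √(-19906905) = I*√19906905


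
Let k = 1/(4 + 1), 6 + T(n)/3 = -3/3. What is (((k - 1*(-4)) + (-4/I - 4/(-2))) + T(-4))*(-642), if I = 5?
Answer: 50076/5 ≈ 10015.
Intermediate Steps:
T(n) = -21 (T(n) = -18 + 3*(-3/3) = -18 + 3*(-3*1/3) = -18 + 3*(-1) = -18 - 3 = -21)
k = 1/5 ≈ 0.20000
(((k - 1*(-4)) + (-4/I - 4/(-2))) + T(-4))*(-642) = (((1/5 - 1*(-4)) + (-4/5 - 4/(-2))) - 21)*(-642) = (((1/5 + 4) + (-4*1/5 - 4*(-1/2))) - 21)*(-642) = ((21/5 + (-4/5 + 2)) - 21)*(-642) = ((21/5 + 6/5) - 21)*(-642) = (27/5 - 21)*(-642) = -78/5*(-642) = 50076/5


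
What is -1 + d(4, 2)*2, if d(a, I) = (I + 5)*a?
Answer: 55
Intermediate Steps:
d(a, I) = a*(5 + I) (d(a, I) = (5 + I)*a = a*(5 + I))
-1 + d(4, 2)*2 = -1 + (4*(5 + 2))*2 = -1 + (4*7)*2 = -1 + 28*2 = -1 + 56 = 55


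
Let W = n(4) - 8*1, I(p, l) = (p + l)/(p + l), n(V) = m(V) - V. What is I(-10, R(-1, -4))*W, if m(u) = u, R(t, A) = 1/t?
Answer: -8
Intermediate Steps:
n(V) = 0 (n(V) = V - V = 0)
I(p, l) = 1 (I(p, l) = (l + p)/(l + p) = 1)
W = -8 (W = 0 - 8*1 = 0 - 8 = -8)
I(-10, R(-1, -4))*W = 1*(-8) = -8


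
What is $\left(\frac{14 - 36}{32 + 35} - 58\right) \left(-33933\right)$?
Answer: $\frac{132610164}{67} \approx 1.9793 \cdot 10^{6}$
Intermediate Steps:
$\left(\frac{14 - 36}{32 + 35} - 58\right) \left(-33933\right) = \left(- \frac{22}{67} - 58\right) \left(-33933\right) = \left(- \frac{3908}{67}\right) \left(-33933\right) = \frac{132610164}{67}$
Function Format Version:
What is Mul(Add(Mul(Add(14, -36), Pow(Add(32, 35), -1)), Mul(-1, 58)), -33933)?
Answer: Rational(132610164, 67) ≈ 1.9793e+6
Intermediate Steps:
Mul(Add(Mul(Add(14, -36), Pow(Add(32, 35), -1)), Mul(-1, 58)), -33933) = Mul(Add(Mul(-22, Pow(67, -1)), -58), -33933) = Mul(Add(Mul(-22, Rational(1, 67)), -58), -33933) = Mul(Add(Rational(-22, 67), -58), -33933) = Mul(Rational(-3908, 67), -33933) = Rational(132610164, 67)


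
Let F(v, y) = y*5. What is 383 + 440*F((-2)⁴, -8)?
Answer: -17217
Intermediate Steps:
F(v, y) = 5*y
383 + 440*F((-2)⁴, -8) = 383 + 440*(5*(-8)) = 383 + 440*(-40) = 383 - 17600 = -17217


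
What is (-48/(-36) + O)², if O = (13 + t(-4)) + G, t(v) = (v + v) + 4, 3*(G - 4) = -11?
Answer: 1024/9 ≈ 113.78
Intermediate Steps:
G = ⅓ (G = 4 + (⅓)*(-11) = 4 - 11/3 = ⅓ ≈ 0.33333)
t(v) = 4 + 2*v (t(v) = 2*v + 4 = 4 + 2*v)
O = 28/3 (O = (13 + (4 + 2*(-4))) + ⅓ = (13 + (4 - 8)) + ⅓ = (13 - 4) + ⅓ = 9 + ⅓ = 28/3 ≈ 9.3333)
(-48/(-36) + O)² = (-48/(-36) + 28/3)² = (-48*(-1/36) + 28/3)² = (4/3 + 28/3)² = (32/3)² = 1024/9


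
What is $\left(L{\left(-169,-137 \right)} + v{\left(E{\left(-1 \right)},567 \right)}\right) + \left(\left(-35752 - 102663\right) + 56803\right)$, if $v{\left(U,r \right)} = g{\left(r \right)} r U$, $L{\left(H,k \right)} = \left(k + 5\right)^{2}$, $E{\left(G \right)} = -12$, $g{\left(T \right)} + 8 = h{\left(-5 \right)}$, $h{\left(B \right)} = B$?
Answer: $24264$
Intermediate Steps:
$g{\left(T \right)} = -13$ ($g{\left(T \right)} = -8 - 5 = -13$)
$L{\left(H,k \right)} = \left(5 + k\right)^{2}$
$v{\left(U,r \right)} = - 13 U r$ ($v{\left(U,r \right)} = - 13 r U = - 13 U r$)
$\left(L{\left(-169,-137 \right)} + v{\left(E{\left(-1 \right)},567 \right)}\right) + \left(\left(-35752 - 102663\right) + 56803\right) = \left(\left(5 - 137\right)^{2} - \left(-156\right) 567\right) + \left(\left(-35752 - 102663\right) + 56803\right) = \left(\left(-132\right)^{2} + 88452\right) + \left(-138415 + 56803\right) = \left(17424 + 88452\right) - 81612 = 105876 - 81612 = 24264$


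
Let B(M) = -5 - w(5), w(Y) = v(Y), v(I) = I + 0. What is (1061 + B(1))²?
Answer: 1104601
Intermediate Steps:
v(I) = I
w(Y) = Y
B(M) = -10 (B(M) = -5 - 1*5 = -5 - 5 = -10)
(1061 + B(1))² = (1061 - 10)² = 1051² = 1104601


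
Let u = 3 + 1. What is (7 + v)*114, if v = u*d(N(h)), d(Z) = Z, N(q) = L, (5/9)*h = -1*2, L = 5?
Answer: 3078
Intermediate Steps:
h = -18/5 (h = 9*(-1*2)/5 = (9/5)*(-2) = -18/5 ≈ -3.6000)
N(q) = 5
u = 4
v = 20 (v = 4*5 = 20)
(7 + v)*114 = (7 + 20)*114 = 27*114 = 3078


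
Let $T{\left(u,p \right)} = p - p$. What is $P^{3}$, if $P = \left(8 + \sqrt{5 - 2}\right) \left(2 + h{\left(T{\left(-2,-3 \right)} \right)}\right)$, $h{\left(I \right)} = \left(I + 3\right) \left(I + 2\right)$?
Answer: $299008 + 99840 \sqrt{3} \approx 4.7194 \cdot 10^{5}$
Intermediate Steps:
$T{\left(u,p \right)} = 0$
$h{\left(I \right)} = \left(2 + I\right) \left(3 + I\right)$ ($h{\left(I \right)} = \left(3 + I\right) \left(2 + I\right) = \left(2 + I\right) \left(3 + I\right)$)
$P = 64 + 8 \sqrt{3}$ ($P = \left(8 + \sqrt{5 - 2}\right) \left(2 + \left(6 + 0^{2} + 5 \cdot 0\right)\right) = \left(8 + \sqrt{3}\right) \left(2 + \left(6 + 0 + 0\right)\right) = \left(8 + \sqrt{3}\right) \left(2 + 6\right) = \left(8 + \sqrt{3}\right) 8 = 64 + 8 \sqrt{3} \approx 77.856$)
$P^{3} = \left(64 + 8 \sqrt{3}\right)^{3}$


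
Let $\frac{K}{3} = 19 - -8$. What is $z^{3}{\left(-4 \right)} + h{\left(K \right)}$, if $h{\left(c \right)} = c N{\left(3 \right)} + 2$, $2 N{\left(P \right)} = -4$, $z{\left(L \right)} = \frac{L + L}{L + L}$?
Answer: $-159$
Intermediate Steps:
$z{\left(L \right)} = 1$ ($z{\left(L \right)} = \frac{2 L}{2 L} = 2 L \frac{1}{2 L} = 1$)
$N{\left(P \right)} = -2$ ($N{\left(P \right)} = \frac{1}{2} \left(-4\right) = -2$)
$K = 81$ ($K = 3 \left(19 - -8\right) = 3 \left(19 + 8\right) = 3 \cdot 27 = 81$)
$h{\left(c \right)} = 2 - 2 c$ ($h{\left(c \right)} = c \left(-2\right) + 2 = - 2 c + 2 = 2 - 2 c$)
$z^{3}{\left(-4 \right)} + h{\left(K \right)} = 1^{3} + \left(2 - 162\right) = 1 + \left(2 - 162\right) = 1 - 160 = -159$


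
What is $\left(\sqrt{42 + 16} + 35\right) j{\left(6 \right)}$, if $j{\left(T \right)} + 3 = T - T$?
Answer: $-105 - 3 \sqrt{58} \approx -127.85$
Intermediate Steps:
$j{\left(T \right)} = -3$ ($j{\left(T \right)} = -3 + \left(T - T\right) = -3 + 0 = -3$)
$\left(\sqrt{42 + 16} + 35\right) j{\left(6 \right)} = \left(\sqrt{42 + 16} + 35\right) \left(-3\right) = \left(\sqrt{58} + 35\right) \left(-3\right) = \left(35 + \sqrt{58}\right) \left(-3\right) = -105 - 3 \sqrt{58}$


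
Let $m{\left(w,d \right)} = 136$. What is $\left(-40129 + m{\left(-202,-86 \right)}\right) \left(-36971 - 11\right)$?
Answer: $1479021126$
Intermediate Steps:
$\left(-40129 + m{\left(-202,-86 \right)}\right) \left(-36971 - 11\right) = \left(-40129 + 136\right) \left(-36971 - 11\right) = - 39993 \left(-36971 + \left(60 - 71\right)\right) = - 39993 \left(-36971 - 11\right) = \left(-39993\right) \left(-36982\right) = 1479021126$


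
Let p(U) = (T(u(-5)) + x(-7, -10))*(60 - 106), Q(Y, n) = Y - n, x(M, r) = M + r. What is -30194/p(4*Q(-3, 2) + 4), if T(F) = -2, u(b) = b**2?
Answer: -15097/437 ≈ -34.547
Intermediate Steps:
p(U) = 874 (p(U) = (-2 + (-7 - 10))*(60 - 106) = (-2 - 17)*(-46) = -19*(-46) = 874)
-30194/p(4*Q(-3, 2) + 4) = -30194/874 = -30194*1/874 = -15097/437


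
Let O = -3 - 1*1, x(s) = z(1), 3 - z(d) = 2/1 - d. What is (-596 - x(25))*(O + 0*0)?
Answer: 2392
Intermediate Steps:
z(d) = 1 + d (z(d) = 3 - (2/1 - d) = 3 - (2*1 - d) = 3 - (2 - d) = 3 + (-2 + d) = 1 + d)
x(s) = 2 (x(s) = 1 + 1 = 2)
O = -4 (O = -3 - 1 = -4)
(-596 - x(25))*(O + 0*0) = (-596 - 1*2)*(-4 + 0*0) = (-596 - 2)*(-4 + 0) = -598*(-4) = 2392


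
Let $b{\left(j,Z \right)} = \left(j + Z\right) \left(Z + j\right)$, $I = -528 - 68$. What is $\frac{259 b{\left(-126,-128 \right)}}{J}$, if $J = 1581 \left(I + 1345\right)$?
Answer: $\frac{2387092}{169167} \approx 14.111$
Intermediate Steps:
$I = -596$ ($I = -528 - 68 = -596$)
$J = 1184169$ ($J = 1581 \left(-596 + 1345\right) = 1581 \cdot 749 = 1184169$)
$b{\left(j,Z \right)} = \left(Z + j\right)^{2}$ ($b{\left(j,Z \right)} = \left(Z + j\right) \left(Z + j\right) = \left(Z + j\right)^{2}$)
$\frac{259 b{\left(-126,-128 \right)}}{J} = \frac{259 \left(-128 - 126\right)^{2}}{1184169} = 259 \left(-254\right)^{2} \cdot \frac{1}{1184169} = 259 \cdot 64516 \cdot \frac{1}{1184169} = 16709644 \cdot \frac{1}{1184169} = \frac{2387092}{169167}$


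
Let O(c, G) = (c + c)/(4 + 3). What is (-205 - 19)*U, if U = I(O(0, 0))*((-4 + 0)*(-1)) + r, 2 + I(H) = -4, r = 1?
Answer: 5152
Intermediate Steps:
O(c, G) = 2*c/7 (O(c, G) = (2*c)/7 = (2*c)*(⅐) = 2*c/7)
I(H) = -6 (I(H) = -2 - 4 = -6)
U = -23 (U = -6*(-4 + 0)*(-1) + 1 = -(-24)*(-1) + 1 = -6*4 + 1 = -24 + 1 = -23)
(-205 - 19)*U = (-205 - 19)*(-23) = -224*(-23) = 5152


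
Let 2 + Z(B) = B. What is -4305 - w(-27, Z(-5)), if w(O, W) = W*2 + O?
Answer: -4264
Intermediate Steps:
Z(B) = -2 + B
w(O, W) = O + 2*W (w(O, W) = 2*W + O = O + 2*W)
-4305 - w(-27, Z(-5)) = -4305 - (-27 + 2*(-2 - 5)) = -4305 - (-27 + 2*(-7)) = -4305 - (-27 - 14) = -4305 - 1*(-41) = -4305 + 41 = -4264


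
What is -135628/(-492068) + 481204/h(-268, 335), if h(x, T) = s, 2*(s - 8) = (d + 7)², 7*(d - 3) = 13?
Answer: 5801494870275/943909441 ≈ 6146.2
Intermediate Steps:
d = 34/7 (d = 3 + (⅐)*13 = 3 + 13/7 = 34/7 ≈ 4.8571)
s = 7673/98 (s = 8 + (34/7 + 7)²/2 = 8 + (83/7)²/2 = 8 + (½)*(6889/49) = 8 + 6889/98 = 7673/98 ≈ 78.296)
h(x, T) = 7673/98
-135628/(-492068) + 481204/h(-268, 335) = -135628/(-492068) + 481204/(7673/98) = -135628*(-1/492068) + 481204*(98/7673) = 33907/123017 + 47157992/7673 = 5801494870275/943909441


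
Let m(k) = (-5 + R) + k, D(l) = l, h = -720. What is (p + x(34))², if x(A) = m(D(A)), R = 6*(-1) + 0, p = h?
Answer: 485809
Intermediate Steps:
p = -720
R = -6 (R = -6 + 0 = -6)
m(k) = -11 + k (m(k) = (-5 - 6) + k = -11 + k)
x(A) = -11 + A
(p + x(34))² = (-720 + (-11 + 34))² = (-720 + 23)² = (-697)² = 485809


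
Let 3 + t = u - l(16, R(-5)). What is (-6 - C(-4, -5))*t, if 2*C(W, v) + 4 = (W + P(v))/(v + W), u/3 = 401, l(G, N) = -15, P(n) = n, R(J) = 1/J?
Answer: -10935/2 ≈ -5467.5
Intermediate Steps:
R(J) = 1/J
u = 1203 (u = 3*401 = 1203)
C(W, v) = -3/2 (C(W, v) = -2 + ((W + v)/(v + W))/2 = -2 + ((W + v)/(W + v))/2 = -2 + (½)*1 = -2 + ½ = -3/2)
t = 1215 (t = -3 + (1203 - 1*(-15)) = -3 + (1203 + 15) = -3 + 1218 = 1215)
(-6 - C(-4, -5))*t = (-6 - 1*(-3/2))*1215 = (-6 + 3/2)*1215 = -9/2*1215 = -10935/2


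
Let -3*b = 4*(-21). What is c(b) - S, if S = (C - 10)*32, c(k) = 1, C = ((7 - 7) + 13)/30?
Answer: 4607/15 ≈ 307.13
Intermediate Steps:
b = 28 (b = -4*(-21)/3 = -⅓*(-84) = 28)
C = 13/30 (C = (0 + 13)*(1/30) = 13*(1/30) = 13/30 ≈ 0.43333)
S = -4592/15 (S = (13/30 - 10)*32 = -287/30*32 = -4592/15 ≈ -306.13)
c(b) - S = 1 - 1*(-4592/15) = 1 + 4592/15 = 4607/15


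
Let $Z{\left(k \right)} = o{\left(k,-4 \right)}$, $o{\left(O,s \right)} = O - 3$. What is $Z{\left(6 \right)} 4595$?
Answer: $13785$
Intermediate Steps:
$o{\left(O,s \right)} = -3 + O$
$Z{\left(k \right)} = -3 + k$
$Z{\left(6 \right)} 4595 = \left(-3 + 6\right) 4595 = 3 \cdot 4595 = 13785$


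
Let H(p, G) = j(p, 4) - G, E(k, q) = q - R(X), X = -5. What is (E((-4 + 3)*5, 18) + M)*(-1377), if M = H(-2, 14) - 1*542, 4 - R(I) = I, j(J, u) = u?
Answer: 747711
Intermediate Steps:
R(I) = 4 - I
E(k, q) = -9 + q (E(k, q) = q - (4 - 1*(-5)) = q - (4 + 5) = q - 1*9 = q - 9 = -9 + q)
H(p, G) = 4 - G
M = -552 (M = (4 - 1*14) - 1*542 = (4 - 14) - 542 = -10 - 542 = -552)
(E((-4 + 3)*5, 18) + M)*(-1377) = ((-9 + 18) - 552)*(-1377) = (9 - 552)*(-1377) = -543*(-1377) = 747711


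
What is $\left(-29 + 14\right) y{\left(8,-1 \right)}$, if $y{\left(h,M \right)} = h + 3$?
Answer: $-165$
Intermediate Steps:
$y{\left(h,M \right)} = 3 + h$
$\left(-29 + 14\right) y{\left(8,-1 \right)} = \left(-29 + 14\right) \left(3 + 8\right) = \left(-15\right) 11 = -165$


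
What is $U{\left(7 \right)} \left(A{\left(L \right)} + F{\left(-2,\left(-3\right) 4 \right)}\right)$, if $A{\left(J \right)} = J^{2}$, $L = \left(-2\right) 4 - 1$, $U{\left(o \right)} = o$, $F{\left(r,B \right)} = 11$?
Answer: $644$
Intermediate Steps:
$L = -9$ ($L = -8 - 1 = -9$)
$U{\left(7 \right)} \left(A{\left(L \right)} + F{\left(-2,\left(-3\right) 4 \right)}\right) = 7 \left(\left(-9\right)^{2} + 11\right) = 7 \left(81 + 11\right) = 7 \cdot 92 = 644$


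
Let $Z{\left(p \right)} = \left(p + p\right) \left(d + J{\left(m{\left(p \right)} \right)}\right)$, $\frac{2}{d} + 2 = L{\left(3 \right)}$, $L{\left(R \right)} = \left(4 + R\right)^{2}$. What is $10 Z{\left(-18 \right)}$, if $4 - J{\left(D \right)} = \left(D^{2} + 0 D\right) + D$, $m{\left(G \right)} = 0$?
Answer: $- \frac{68400}{47} \approx -1455.3$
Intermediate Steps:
$J{\left(D \right)} = 4 - D - D^{2}$ ($J{\left(D \right)} = 4 - \left(\left(D^{2} + 0 D\right) + D\right) = 4 - \left(\left(D^{2} + 0\right) + D\right) = 4 - \left(D^{2} + D\right) = 4 - \left(D + D^{2}\right) = 4 - D - D^{2}$)
$d = \frac{2}{47}$ ($d = \frac{2}{-2 + \left(4 + 3\right)^{2}} = \frac{2}{-2 + 7^{2}} = \frac{2}{-2 + 49} = \frac{2}{47} \approx 0.042553$)
$Z{\left(p \right)} = \frac{380 p}{47}$ ($Z{\left(p \right)} = \left(p + p\right) \left(\frac{2}{47} - -4\right) = 2 p \left(\frac{2}{47} + \left(4 + 0 - 0\right)\right) = 2 p \left(\frac{2}{47} + \left(4 + 0 + 0\right)\right) = 2 p \left(\frac{2}{47} + 4\right) = 2 p \frac{190}{47} = \frac{380 p}{47}$)
$10 Z{\left(-18 \right)} = 10 \cdot \frac{380}{47} \left(-18\right) = 10 \left(- \frac{6840}{47}\right) = - \frac{68400}{47}$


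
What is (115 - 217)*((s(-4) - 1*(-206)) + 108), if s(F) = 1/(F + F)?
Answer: -128061/4 ≈ -32015.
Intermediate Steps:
s(F) = 1/(2*F)
(115 - 217)*((s(-4) - 1*(-206)) + 108) = (115 - 217)*(((1/2)/(-4) - 1*(-206)) + 108) = -102*(((1/2)*(-1/4) + 206) + 108) = -102*((-1/8 + 206) + 108) = -102*(1647/8 + 108) = -102*2511/8 = -128061/4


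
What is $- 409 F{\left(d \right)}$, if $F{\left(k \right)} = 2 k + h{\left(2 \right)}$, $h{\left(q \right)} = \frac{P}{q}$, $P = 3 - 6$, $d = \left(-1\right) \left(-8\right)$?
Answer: $- \frac{11861}{2} \approx -5930.5$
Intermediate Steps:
$d = 8$
$P = -3$ ($P = 3 - 6 = -3$)
$h{\left(q \right)} = - \frac{3}{q}$
$F{\left(k \right)} = - \frac{3}{2} + 2 k$ ($F{\left(k \right)} = 2 k - \frac{3}{2} = - \frac{3}{2} + 2 k$)
$- 409 F{\left(d \right)} = - 409 \left(- \frac{3}{2} + 2 \cdot 8\right) = - 409 \left(- \frac{3}{2} + 16\right) = \left(-409\right) \frac{29}{2} = - \frac{11861}{2}$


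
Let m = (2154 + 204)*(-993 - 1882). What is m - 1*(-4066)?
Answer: -6775184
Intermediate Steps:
m = -6779250 (m = 2358*(-2875) = -6779250)
m - 1*(-4066) = -6779250 - 1*(-4066) = -6779250 + 4066 = -6775184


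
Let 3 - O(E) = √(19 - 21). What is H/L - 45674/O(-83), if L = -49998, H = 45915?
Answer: -2283777007/183326 - 45674*I*√2/11 ≈ -12457.0 - 5872.1*I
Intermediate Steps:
O(E) = 3 - I*√2 (O(E) = 3 - √(19 - 21) = 3 - √(-2) = 3 - I*√2)
H/L - 45674/O(-83) = 45915/(-49998) - 45674/(3 - I*√2) = 45915*(-1/49998) - 45674/(3 - I*√2) = -15305/16666 - 45674/(3 - I*√2)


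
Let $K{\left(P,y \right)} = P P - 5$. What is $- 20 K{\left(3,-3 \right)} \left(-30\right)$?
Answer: $2400$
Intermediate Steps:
$K{\left(P,y \right)} = -5 + P^{2}$ ($K{\left(P,y \right)} = P^{2} - 5 = -5 + P^{2}$)
$- 20 K{\left(3,-3 \right)} \left(-30\right) = - 20 \left(-5 + 3^{2}\right) \left(-30\right) = - 20 \left(-5 + 9\right) \left(-30\right) = \left(-20\right) 4 \left(-30\right) = \left(-80\right) \left(-30\right) = 2400$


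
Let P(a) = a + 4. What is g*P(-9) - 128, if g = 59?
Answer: -423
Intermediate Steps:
P(a) = 4 + a
g*P(-9) - 128 = 59*(4 - 9) - 128 = 59*(-5) - 128 = -295 - 128 = -423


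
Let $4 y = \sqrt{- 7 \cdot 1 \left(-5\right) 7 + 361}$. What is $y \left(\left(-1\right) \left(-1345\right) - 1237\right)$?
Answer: $27 \sqrt{606} \approx 664.66$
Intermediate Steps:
$y = \frac{\sqrt{606}}{4}$ ($y = \frac{\sqrt{- 7 \cdot 1 \left(-5\right) 7 + 361}}{4} = \frac{\sqrt{\left(-7\right) \left(-5\right) 7 + 361}}{4} = \frac{\sqrt{35 \cdot 7 + 361}}{4} = \frac{\sqrt{245 + 361}}{4} = \frac{\sqrt{606}}{4} \approx 6.1543$)
$y \left(\left(-1\right) \left(-1345\right) - 1237\right) = \frac{\sqrt{606}}{4} \left(\left(-1\right) \left(-1345\right) - 1237\right) = \frac{\sqrt{606}}{4} \left(1345 - 1237\right) = \frac{\sqrt{606}}{4} \cdot 108 = 27 \sqrt{606}$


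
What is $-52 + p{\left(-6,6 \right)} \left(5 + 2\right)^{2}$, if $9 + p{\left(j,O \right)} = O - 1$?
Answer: $-248$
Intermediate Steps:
$p{\left(j,O \right)} = -10 + O$ ($p{\left(j,O \right)} = -9 + \left(O - 1\right) = -9 + \left(-1 + O\right) = -10 + O$)
$-52 + p{\left(-6,6 \right)} \left(5 + 2\right)^{2} = -52 + \left(-10 + 6\right) \left(5 + 2\right)^{2} = -52 - 4 \cdot 7^{2} = -52 - 196 = -248$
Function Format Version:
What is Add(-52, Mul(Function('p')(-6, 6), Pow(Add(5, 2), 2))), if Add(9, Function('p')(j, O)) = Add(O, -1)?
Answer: -248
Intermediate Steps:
Function('p')(j, O) = Add(-10, O) (Function('p')(j, O) = Add(-9, Add(O, -1)) = Add(-9, Add(-1, O)) = Add(-10, O))
Add(-52, Mul(Function('p')(-6, 6), Pow(Add(5, 2), 2))) = Add(-52, Mul(Add(-10, 6), Pow(Add(5, 2), 2))) = Add(-52, Mul(-4, Pow(7, 2))) = Add(-52, Mul(-4, 49)) = Add(-52, -196) = -248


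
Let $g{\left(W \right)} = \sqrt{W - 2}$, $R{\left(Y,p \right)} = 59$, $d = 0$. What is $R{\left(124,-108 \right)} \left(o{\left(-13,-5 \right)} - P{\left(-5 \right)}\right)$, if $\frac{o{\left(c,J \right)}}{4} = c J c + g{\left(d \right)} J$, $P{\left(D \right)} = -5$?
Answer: $-199125 - 1180 i \sqrt{2} \approx -1.9913 \cdot 10^{5} - 1668.8 i$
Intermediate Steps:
$g{\left(W \right)} = \sqrt{-2 + W}$
$o{\left(c,J \right)} = 4 J c^{2} + 4 i J \sqrt{2}$ ($o{\left(c,J \right)} = 4 \left(c J c + \sqrt{-2 + 0} J\right) = 4 \left(J c c + \sqrt{-2} J\right) = 4 \left(J c^{2} + i \sqrt{2} J\right) = 4 \left(J c^{2} + i J \sqrt{2}\right) = 4 J c^{2} + 4 i J \sqrt{2}$)
$R{\left(124,-108 \right)} \left(o{\left(-13,-5 \right)} - P{\left(-5 \right)}\right) = 59 \left(4 \left(-5\right) \left(\left(-13\right)^{2} + i \sqrt{2}\right) - -5\right) = 59 \left(4 \left(-5\right) \left(169 + i \sqrt{2}\right) + 5\right) = 59 \left(\left(-3380 - 20 i \sqrt{2}\right) + 5\right) = 59 \left(-3375 - 20 i \sqrt{2}\right) = -199125 - 1180 i \sqrt{2}$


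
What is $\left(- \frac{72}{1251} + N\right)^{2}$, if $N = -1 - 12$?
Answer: $\frac{3294225}{19321} \approx 170.5$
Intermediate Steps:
$N = -13$ ($N = -1 - 12 = -13$)
$\left(- \frac{72}{1251} + N\right)^{2} = \left(- \frac{72}{1251} - 13\right)^{2} = \left(\left(-72\right) \frac{1}{1251} - 13\right)^{2} = \left(- \frac{8}{139} - 13\right)^{2} = \left(- \frac{1815}{139}\right)^{2} = \frac{3294225}{19321}$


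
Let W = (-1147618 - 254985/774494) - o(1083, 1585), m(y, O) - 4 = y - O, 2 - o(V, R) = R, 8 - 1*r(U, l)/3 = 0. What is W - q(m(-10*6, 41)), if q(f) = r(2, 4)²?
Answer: -888043594819/774494 ≈ -1.1466e+6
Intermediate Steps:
r(U, l) = 24 (r(U, l) = 24 - 3*0 = 24 + 0 = 24)
o(V, R) = 2 - R
m(y, O) = 4 + y - O (m(y, O) = 4 + (y - O) = 4 + y - O)
q(f) = 576 (q(f) = 24² = 576)
W = -887597486275/774494 (W = (-1147618 - 254985/774494) - (2 - 1*1585) = (-1147618 - 254985*1/774494) - (2 - 1585) = (-1147618 - 254985/774494) - 1*(-1583) = -888823510277/774494 + 1583 = -887597486275/774494 ≈ -1.1460e+6)
W - q(m(-10*6, 41)) = -887597486275/774494 - 1*576 = -887597486275/774494 - 576 = -888043594819/774494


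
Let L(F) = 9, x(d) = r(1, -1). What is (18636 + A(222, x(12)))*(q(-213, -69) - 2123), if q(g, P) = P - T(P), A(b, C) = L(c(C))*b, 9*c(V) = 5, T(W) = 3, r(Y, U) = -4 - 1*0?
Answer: -45291630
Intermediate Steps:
r(Y, U) = -4 (r(Y, U) = -4 + 0 = -4)
x(d) = -4
c(V) = 5/9 (c(V) = (1/9)*5 = 5/9)
A(b, C) = 9*b
q(g, P) = -3 + P (q(g, P) = P - 1*3 = P - 3 = -3 + P)
(18636 + A(222, x(12)))*(q(-213, -69) - 2123) = (18636 + 9*222)*((-3 - 69) - 2123) = (18636 + 1998)*(-72 - 2123) = 20634*(-2195) = -45291630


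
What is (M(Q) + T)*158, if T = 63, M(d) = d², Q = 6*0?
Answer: 9954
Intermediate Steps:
Q = 0
(M(Q) + T)*158 = (0² + 63)*158 = (0 + 63)*158 = 63*158 = 9954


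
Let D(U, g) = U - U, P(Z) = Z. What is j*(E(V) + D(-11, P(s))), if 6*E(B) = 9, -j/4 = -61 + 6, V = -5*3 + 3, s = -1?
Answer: 330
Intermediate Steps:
D(U, g) = 0
V = -12 (V = -15 + 3 = -12)
j = 220 (j = -4*(-61 + 6) = -4*(-55) = 220)
E(B) = 3/2 (E(B) = (⅙)*9 = 3/2)
j*(E(V) + D(-11, P(s))) = 220*(3/2 + 0) = 220*(3/2) = 330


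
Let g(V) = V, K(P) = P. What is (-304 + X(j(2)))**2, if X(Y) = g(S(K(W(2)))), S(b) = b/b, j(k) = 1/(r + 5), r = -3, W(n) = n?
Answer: 91809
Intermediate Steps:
j(k) = 1/2 (j(k) = 1/(-3 + 5) = 1/2)
S(b) = 1
X(Y) = 1
(-304 + X(j(2)))**2 = (-304 + 1)**2 = (-303)**2 = 91809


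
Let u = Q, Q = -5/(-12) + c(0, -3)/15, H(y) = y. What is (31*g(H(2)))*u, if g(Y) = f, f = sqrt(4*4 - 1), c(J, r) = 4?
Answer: 1271*sqrt(15)/60 ≈ 82.043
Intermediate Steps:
Q = 41/60 (Q = -5/(-12) + 4/15 = -5*(-1/12) + 4*(1/15) = 5/12 + 4/15 = 41/60 ≈ 0.68333)
u = 41/60 ≈ 0.68333
f = sqrt(15) (f = sqrt(16 - 1) = sqrt(15) ≈ 3.8730)
g(Y) = sqrt(15)
(31*g(H(2)))*u = (31*sqrt(15))*(41/60) = 1271*sqrt(15)/60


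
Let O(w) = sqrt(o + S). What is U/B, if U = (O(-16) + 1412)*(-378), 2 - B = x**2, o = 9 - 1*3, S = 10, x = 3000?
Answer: 38232/642857 ≈ 0.059472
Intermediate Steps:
o = 6 (o = 9 - 3 = 6)
B = -8999998 (B = 2 - 1*3000**2 = 2 - 1*9000000 = 2 - 9000000 = -8999998)
O(w) = 4 (O(w) = sqrt(6 + 10) = sqrt(16) = 4)
U = -535248 (U = (4 + 1412)*(-378) = 1416*(-378) = -535248)
U/B = -535248/(-8999998) = -535248*(-1/8999998) = 38232/642857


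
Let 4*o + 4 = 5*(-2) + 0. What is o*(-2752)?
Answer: 9632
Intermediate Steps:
o = -7/2 (o = -1 + (5*(-2) + 0)/4 = -1 + (-10 + 0)/4 = -1 + (¼)*(-10) = -1 - 5/2 = -7/2 ≈ -3.5000)
o*(-2752) = -7/2*(-2752) = 9632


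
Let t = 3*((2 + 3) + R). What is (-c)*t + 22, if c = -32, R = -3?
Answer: 214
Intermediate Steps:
t = 6 (t = 3*((2 + 3) - 3) = 3*(5 - 3) = 3*2 = 6)
(-c)*t + 22 = -1*(-32)*6 + 22 = 32*6 + 22 = 192 + 22 = 214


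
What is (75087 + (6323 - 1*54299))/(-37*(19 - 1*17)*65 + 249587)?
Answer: 27111/244777 ≈ 0.11076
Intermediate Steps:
(75087 + (6323 - 1*54299))/(-37*(19 - 1*17)*65 + 249587) = (75087 + (6323 - 54299))/(-37*(19 - 17)*65 + 249587) = (75087 - 47976)/(-37*2*65 + 249587) = 27111/(-74*65 + 249587) = 27111/(-4810 + 249587) = 27111/244777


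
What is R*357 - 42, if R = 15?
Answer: 5313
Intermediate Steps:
R*357 - 42 = 15*357 - 42 = 5355 - 42 = 5313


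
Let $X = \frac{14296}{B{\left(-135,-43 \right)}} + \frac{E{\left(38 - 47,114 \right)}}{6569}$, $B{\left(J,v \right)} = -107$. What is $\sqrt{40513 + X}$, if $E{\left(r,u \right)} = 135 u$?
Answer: $\frac{\sqrt{19950374720026655}}{702883} \approx 200.95$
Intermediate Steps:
$X = - \frac{92263694}{702883}$ ($X = \frac{14296}{-107} + \frac{135 \cdot 114}{6569} = 14296 \left(- \frac{1}{107}\right) + 15390 \cdot \frac{1}{6569} = - \frac{14296}{107} + \frac{15390}{6569} = - \frac{92263694}{702883} \approx -131.26$)
$\sqrt{40513 + X} = \sqrt{40513 - \frac{92263694}{702883}} = \sqrt{\frac{28383635285}{702883}} = \frac{\sqrt{19950374720026655}}{702883}$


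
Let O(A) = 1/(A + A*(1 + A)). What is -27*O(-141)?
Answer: -9/6533 ≈ -0.0013776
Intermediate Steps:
-27*O(-141) = -27/((-141)*(2 - 141)) = -(-9)/(47*(-139)) = -(-9)*(-1)/(47*139) = -27*1/19599 = -9/6533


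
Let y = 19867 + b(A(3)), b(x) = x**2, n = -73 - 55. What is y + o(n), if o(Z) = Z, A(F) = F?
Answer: 19748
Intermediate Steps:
n = -128
y = 19876 (y = 19867 + 3**2 = 19867 + 9 = 19876)
y + o(n) = 19876 - 128 = 19748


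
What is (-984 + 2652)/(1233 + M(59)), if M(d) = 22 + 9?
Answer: 417/316 ≈ 1.3196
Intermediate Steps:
M(d) = 31
(-984 + 2652)/(1233 + M(59)) = (-984 + 2652)/(1233 + 31) = 1668/1264 = 1668*(1/1264) = 417/316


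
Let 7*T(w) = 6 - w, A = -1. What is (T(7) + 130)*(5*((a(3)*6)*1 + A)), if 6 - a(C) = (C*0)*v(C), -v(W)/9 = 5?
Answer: 22725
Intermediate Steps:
T(w) = 6/7 - w/7 (T(w) = (6 - w)/7 = 6/7 - w/7)
v(W) = -45 (v(W) = -9*5 = -45)
a(C) = 6 (a(C) = 6 - C*0*(-45) = 6 - 0*(-45) = 6 - 1*0 = 6 + 0 = 6)
(T(7) + 130)*(5*((a(3)*6)*1 + A)) = ((6/7 - 1/7*7) + 130)*(5*((6*6)*1 - 1)) = ((6/7 - 1) + 130)*(5*(36*1 - 1)) = (-1/7 + 130)*(5*(36 - 1)) = 909*(5*35)/7 = (909/7)*175 = 22725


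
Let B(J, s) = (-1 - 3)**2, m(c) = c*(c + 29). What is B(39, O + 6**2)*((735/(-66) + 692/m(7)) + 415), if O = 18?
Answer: 4508488/693 ≈ 6505.8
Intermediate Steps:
m(c) = c*(29 + c)
B(J, s) = 16 (B(J, s) = (-4)**2 = 16)
B(39, O + 6**2)*((735/(-66) + 692/m(7)) + 415) = 16*((735/(-66) + 692/((7*(29 + 7)))) + 415) = 16*((735*(-1/66) + 692/((7*36))) + 415) = 16*((-245/22 + 692/252) + 415) = 16*((-245/22 + 692*(1/252)) + 415) = 16*((-245/22 + 173/63) + 415) = 16*(-11629/1386 + 415) = 16*(563561/1386) = 4508488/693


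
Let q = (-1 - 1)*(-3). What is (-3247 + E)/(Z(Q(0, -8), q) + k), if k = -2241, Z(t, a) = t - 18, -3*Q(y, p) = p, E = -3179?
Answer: 2754/967 ≈ 2.8480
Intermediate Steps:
q = 6 (q = -2*(-3) = 6)
Q(y, p) = -p/3
Z(t, a) = -18 + t
(-3247 + E)/(Z(Q(0, -8), q) + k) = (-3247 - 3179)/((-18 - ⅓*(-8)) - 2241) = -6426/((-18 + 8/3) - 2241) = -6426/(-46/3 - 2241) = -6426/(-6769/3) = -6426*(-3/6769) = 2754/967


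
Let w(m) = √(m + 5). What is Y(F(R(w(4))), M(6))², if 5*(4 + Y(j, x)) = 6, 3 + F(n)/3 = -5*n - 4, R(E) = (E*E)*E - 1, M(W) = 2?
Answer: 196/25 ≈ 7.8400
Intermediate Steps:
w(m) = √(5 + m)
R(E) = -1 + E³ (R(E) = E²*E - 1 = E³ - 1 = -1 + E³)
F(n) = -21 - 15*n (F(n) = -9 + 3*(-5*n - 4) = -9 + 3*(-4 - 5*n) = -9 + (-12 - 15*n) = -21 - 15*n)
Y(j, x) = -14/5 (Y(j, x) = -4 + (⅕)*6 = -4 + 6/5 = -14/5)
Y(F(R(w(4))), M(6))² = (-14/5)² = 196/25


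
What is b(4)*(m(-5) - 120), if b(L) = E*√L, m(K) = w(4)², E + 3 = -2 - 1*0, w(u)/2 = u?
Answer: 560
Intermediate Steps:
w(u) = 2*u
E = -5 (E = -3 + (-2 - 1*0) = -3 + (-2 + 0) = -3 - 2 = -5)
m(K) = 64 (m(K) = (2*4)² = 8² = 64)
b(L) = -5*√L
b(4)*(m(-5) - 120) = (-5*√4)*(64 - 120) = -5*2*(-56) = -10*(-56) = 560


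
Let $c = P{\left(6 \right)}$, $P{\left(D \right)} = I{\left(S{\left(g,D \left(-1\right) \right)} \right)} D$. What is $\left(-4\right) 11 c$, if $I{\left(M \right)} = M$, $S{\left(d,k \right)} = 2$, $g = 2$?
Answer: $-528$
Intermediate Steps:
$P{\left(D \right)} = 2 D$
$c = 12$ ($c = 2 \cdot 6 = 12$)
$\left(-4\right) 11 c = \left(-4\right) 11 \cdot 12 = \left(-44\right) 12 = -528$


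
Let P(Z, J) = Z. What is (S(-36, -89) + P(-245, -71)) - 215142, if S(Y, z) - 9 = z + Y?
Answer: -215503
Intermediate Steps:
S(Y, z) = 9 + Y + z (S(Y, z) = 9 + (z + Y) = 9 + (Y + z) = 9 + Y + z)
(S(-36, -89) + P(-245, -71)) - 215142 = ((9 - 36 - 89) - 245) - 215142 = (-116 - 245) - 215142 = -361 - 215142 = -215503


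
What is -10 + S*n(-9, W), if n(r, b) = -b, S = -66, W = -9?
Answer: -604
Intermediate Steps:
-10 + S*n(-9, W) = -10 - (-66)*(-9) = -10 - 66*9 = -10 - 594 = -604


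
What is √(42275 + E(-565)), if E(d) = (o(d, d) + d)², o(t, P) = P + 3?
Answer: 2*√328101 ≈ 1145.6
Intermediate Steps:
o(t, P) = 3 + P
E(d) = (3 + 2*d)² (E(d) = ((3 + d) + d)² = (3 + 2*d)²)
√(42275 + E(-565)) = √(42275 + (3 + 2*(-565))²) = √(42275 + (3 - 1130)²) = √(42275 + (-1127)²) = √(42275 + 1270129) = √1312404 = 2*√328101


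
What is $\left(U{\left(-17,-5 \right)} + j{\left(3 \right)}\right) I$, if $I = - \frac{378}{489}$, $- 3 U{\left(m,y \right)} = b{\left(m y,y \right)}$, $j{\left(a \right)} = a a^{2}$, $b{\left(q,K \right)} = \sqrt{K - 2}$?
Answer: $- \frac{3402}{163} + \frac{42 i \sqrt{7}}{163} \approx -20.871 + 0.68173 i$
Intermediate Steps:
$b{\left(q,K \right)} = \sqrt{-2 + K}$
$j{\left(a \right)} = a^{3}$
$U{\left(m,y \right)} = - \frac{\sqrt{-2 + y}}{3}$
$I = - \frac{126}{163}$ ($I = \left(-378\right) \frac{1}{489} = - \frac{126}{163} \approx -0.77301$)
$\left(U{\left(-17,-5 \right)} + j{\left(3 \right)}\right) I = \left(- \frac{\sqrt{-2 - 5}}{3} + 3^{3}\right) \left(- \frac{126}{163}\right) = \left(- \frac{\sqrt{-7}}{3} + 27\right) \left(- \frac{126}{163}\right) = \left(- \frac{i \sqrt{7}}{3} + 27\right) \left(- \frac{126}{163}\right) = \left(27 - \frac{i \sqrt{7}}{3}\right) \left(- \frac{126}{163}\right) = - \frac{3402}{163} + \frac{42 i \sqrt{7}}{163}$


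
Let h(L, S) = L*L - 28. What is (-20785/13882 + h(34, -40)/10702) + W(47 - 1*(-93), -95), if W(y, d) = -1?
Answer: -177673669/74282582 ≈ -2.3919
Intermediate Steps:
h(L, S) = -28 + L² (h(L, S) = L² - 28 = -28 + L²)
(-20785/13882 + h(34, -40)/10702) + W(47 - 1*(-93), -95) = (-20785/13882 + (-28 + 34²)/10702) - 1 = (-20785*1/13882 + (-28 + 1156)*(1/10702)) - 1 = (-20785/13882 + 1128*(1/10702)) - 1 = (-20785/13882 + 564/5351) - 1 = -103391087/74282582 - 1 = -177673669/74282582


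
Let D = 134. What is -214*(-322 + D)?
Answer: 40232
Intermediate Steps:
-214*(-322 + D) = -214*(-322 + 134) = -214*(-188) = 40232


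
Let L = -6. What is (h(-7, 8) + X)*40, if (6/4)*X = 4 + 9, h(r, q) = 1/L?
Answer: 340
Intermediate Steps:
h(r, q) = -1/6 (h(r, q) = 1/(-6) = -1/6)
X = 26/3 (X = 2*(4 + 9)/3 = (2/3)*13 = 26/3 ≈ 8.6667)
(h(-7, 8) + X)*40 = (-1/6 + 26/3)*40 = (17/2)*40 = 340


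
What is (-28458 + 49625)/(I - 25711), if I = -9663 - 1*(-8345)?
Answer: -21167/27029 ≈ -0.78312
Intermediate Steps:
I = -1318 (I = -9663 + 8345 = -1318)
(-28458 + 49625)/(I - 25711) = (-28458 + 49625)/(-1318 - 25711) = 21167/(-27029) = 21167*(-1/27029) = -21167/27029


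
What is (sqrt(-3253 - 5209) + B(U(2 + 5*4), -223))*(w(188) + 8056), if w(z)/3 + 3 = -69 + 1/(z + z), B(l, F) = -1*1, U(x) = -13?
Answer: -2947843/376 + 2947843*I*sqrt(8462)/376 ≈ -7840.0 + 7.212e+5*I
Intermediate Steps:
B(l, F) = -1
w(z) = -216 + 3/(2*z) (w(z) = -9 + 3*(-69 + 1/(z + z)) = -9 + 3*(-69 + 1/(2*z)) = -9 + (-207 + 3/(2*z)) = -216 + 3/(2*z))
(sqrt(-3253 - 5209) + B(U(2 + 5*4), -223))*(w(188) + 8056) = (sqrt(-3253 - 5209) - 1)*((-216 + (3/2)/188) + 8056) = (sqrt(-8462) - 1)*((-216 + (3/2)*(1/188)) + 8056) = (I*sqrt(8462) - 1)*((-216 + 3/376) + 8056) = (-1 + I*sqrt(8462))*(-81213/376 + 8056) = (-1 + I*sqrt(8462))*(2947843/376) = -2947843/376 + 2947843*I*sqrt(8462)/376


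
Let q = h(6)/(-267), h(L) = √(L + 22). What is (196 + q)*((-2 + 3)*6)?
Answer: 1176 - 4*√7/89 ≈ 1175.9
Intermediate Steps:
h(L) = √(22 + L)
q = -2*√7/267 (q = √(22 + 6)/(-267) = √28*(-1/267) = (2*√7)*(-1/267) = -2*√7/267 ≈ -0.019818)
(196 + q)*((-2 + 3)*6) = (196 - 2*√7/267)*((-2 + 3)*6) = (196 - 2*√7/267)*(1*6) = (196 - 2*√7/267)*6 = 1176 - 4*√7/89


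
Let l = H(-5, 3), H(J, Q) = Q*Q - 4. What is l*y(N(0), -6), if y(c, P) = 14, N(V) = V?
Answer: 70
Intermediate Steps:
H(J, Q) = -4 + Q**2 (H(J, Q) = Q**2 - 4 = -4 + Q**2)
l = 5 (l = -4 + 3**2 = -4 + 9 = 5)
l*y(N(0), -6) = 5*14 = 70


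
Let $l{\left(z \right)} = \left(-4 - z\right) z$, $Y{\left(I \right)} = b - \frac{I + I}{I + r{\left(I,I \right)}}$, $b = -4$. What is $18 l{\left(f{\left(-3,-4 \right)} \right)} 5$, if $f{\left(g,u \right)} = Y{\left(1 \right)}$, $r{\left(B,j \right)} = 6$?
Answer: $- \frac{5400}{49} \approx -110.2$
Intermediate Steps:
$Y{\left(I \right)} = -4 - \frac{2 I}{6 + I}$ ($Y{\left(I \right)} = -4 - \frac{I + I}{I + 6} = -4 - \frac{2 I}{6 + I}$)
$f{\left(g,u \right)} = - \frac{30}{7}$ ($f{\left(g,u \right)} = \frac{6 \left(-4 - 1\right)}{6 + 1} = \frac{6 \left(-4 - 1\right)}{7} = 6 \cdot \frac{1}{7} \left(-5\right) = - \frac{30}{7}$)
$l{\left(z \right)} = z \left(-4 - z\right)$
$18 l{\left(f{\left(-3,-4 \right)} \right)} 5 = 18 \left(\left(-1\right) \left(- \frac{30}{7}\right) \left(4 - \frac{30}{7}\right)\right) 5 = 18 \left(\left(-1\right) \left(- \frac{30}{7}\right) \left(- \frac{2}{7}\right)\right) 5 = 18 \left(- \frac{60}{49}\right) 5 = \left(- \frac{1080}{49}\right) 5 = - \frac{5400}{49}$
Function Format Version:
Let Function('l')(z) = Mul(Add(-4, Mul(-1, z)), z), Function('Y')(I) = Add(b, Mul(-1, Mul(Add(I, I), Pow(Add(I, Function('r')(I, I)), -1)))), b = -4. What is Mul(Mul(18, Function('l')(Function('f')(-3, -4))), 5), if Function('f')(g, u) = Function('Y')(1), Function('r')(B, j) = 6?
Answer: Rational(-5400, 49) ≈ -110.20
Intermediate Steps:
Function('Y')(I) = Add(-4, Mul(-2, I, Pow(Add(6, I), -1))) (Function('Y')(I) = Add(-4, Mul(-1, Mul(Add(I, I), Pow(Add(I, 6), -1)))) = Add(-4, Mul(-1, Mul(Mul(2, I), Pow(Add(6, I), -1)))) = Add(-4, Mul(-1, Mul(2, I, Pow(Add(6, I), -1)))) = Add(-4, Mul(-2, I, Pow(Add(6, I), -1))))
Function('f')(g, u) = Rational(-30, 7) (Function('f')(g, u) = Mul(6, Pow(Add(6, 1), -1), Add(-4, Mul(-1, 1))) = Mul(6, Pow(7, -1), Add(-4, -1)) = Mul(6, Rational(1, 7), -5) = Rational(-30, 7))
Function('l')(z) = Mul(z, Add(-4, Mul(-1, z)))
Mul(Mul(18, Function('l')(Function('f')(-3, -4))), 5) = Mul(Mul(18, Mul(-1, Rational(-30, 7), Add(4, Rational(-30, 7)))), 5) = Mul(Mul(18, Mul(-1, Rational(-30, 7), Rational(-2, 7))), 5) = Mul(Mul(18, Rational(-60, 49)), 5) = Mul(Rational(-1080, 49), 5) = Rational(-5400, 49)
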